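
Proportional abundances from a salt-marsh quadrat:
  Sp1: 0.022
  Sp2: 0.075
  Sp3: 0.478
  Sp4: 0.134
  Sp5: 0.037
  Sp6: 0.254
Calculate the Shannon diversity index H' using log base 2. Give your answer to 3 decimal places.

Each pᵢ log₂ pᵢ term (working shown to 5 dp, full precision carried): 0.022×(-5.50635)=-0.12114, 0.075×(-3.73697)=-0.28027, 0.478×(-1.06492)=-0.50903, 0.134×(-2.89970)=-0.38856, 0.037×(-4.75633)=-0.17598, 0.254×(-1.97710)=-0.50218.
Sum = -1.97717, so H' = 1.977.

1.977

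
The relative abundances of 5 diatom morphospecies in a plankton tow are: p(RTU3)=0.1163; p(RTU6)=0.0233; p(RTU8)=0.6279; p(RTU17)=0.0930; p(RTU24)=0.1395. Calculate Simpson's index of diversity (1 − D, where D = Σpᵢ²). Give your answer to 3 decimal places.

D = 0.1163² + 0.0233² + 0.6279² + 0.093² + 0.1395² = 0.01353 + 0.00054 + 0.39426 + 0.00865 + 0.01946 = 0.43644 (working shown to 5 dp, full precision carried).
So 1 − D = 0.56356, i.e. 0.564 to 3 decimal places.

0.564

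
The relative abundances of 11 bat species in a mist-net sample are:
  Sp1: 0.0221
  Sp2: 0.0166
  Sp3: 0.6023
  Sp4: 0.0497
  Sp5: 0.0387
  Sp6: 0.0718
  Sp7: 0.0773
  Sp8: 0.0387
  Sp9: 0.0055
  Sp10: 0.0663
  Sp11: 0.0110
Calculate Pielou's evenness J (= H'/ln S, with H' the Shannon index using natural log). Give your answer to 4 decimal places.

0.6271

H' = −Σ pᵢ ln pᵢ = −((-0.084249) + (-0.068033) + (-0.305366) + (-0.149187) + (-0.125849) + (-0.189112) + (-0.197893) + (-0.125849) + (-0.028617) + (-0.179909) + (-0.049608)) = 1.503672 (working shown to 6 dp, full precision carried).
With S = 11 species, ln S = 2.397895, so J = 1.503672/2.397895 = 0.627080, i.e. 0.6271 to 4 decimal places.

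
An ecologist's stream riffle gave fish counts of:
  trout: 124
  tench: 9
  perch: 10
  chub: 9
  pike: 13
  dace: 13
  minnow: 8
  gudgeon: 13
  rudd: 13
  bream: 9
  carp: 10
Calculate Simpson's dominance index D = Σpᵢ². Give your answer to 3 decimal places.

0.310

Total N = 124+9+10+9+13+13+8+13+13+9+10 = 231, so the proportions are 0.5368, 0.03896, 0.04329, 0.03896, 0.05628, 0.05628, 0.03463, 0.05628, 0.05628, 0.03896, 0.04329 (working shown to 5 dp, full precision carried).
D = 0.5368² + 0.03896² + 0.04329² + 0.03896² + 0.05628² + 0.05628² + 0.03463² + 0.05628² + 0.05628² + 0.03896² + 0.04329² = 0.28815 + 0.00152 + 0.00187 + 0.00152 + 0.00317 + 0.00317 + 0.00120 + 0.00317 + 0.00317 + 0.00152 + 0.00187 = 0.31032.
To 3 decimal places, D = 0.310.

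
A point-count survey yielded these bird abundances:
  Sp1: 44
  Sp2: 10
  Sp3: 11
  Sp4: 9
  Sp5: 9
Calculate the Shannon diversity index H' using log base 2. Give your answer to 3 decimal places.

Total N = 44+10+11+9+9 = 83, so the proportions are 0.53012, 0.12048, 0.13253, 0.10843, 0.10843 (working shown to 5 dp, full precision carried).
Each pᵢ log₂ pᵢ term: 0.53012×(-0.91561)=-0.48538, 0.12048×(-3.05311)=-0.36784, 0.13253×(-2.91561)=-0.38641, 0.10843×(-3.20511)=-0.34754, 0.10843×(-3.20511)=-0.34754.
Sum = -1.93472, so H' = 1.935.

1.935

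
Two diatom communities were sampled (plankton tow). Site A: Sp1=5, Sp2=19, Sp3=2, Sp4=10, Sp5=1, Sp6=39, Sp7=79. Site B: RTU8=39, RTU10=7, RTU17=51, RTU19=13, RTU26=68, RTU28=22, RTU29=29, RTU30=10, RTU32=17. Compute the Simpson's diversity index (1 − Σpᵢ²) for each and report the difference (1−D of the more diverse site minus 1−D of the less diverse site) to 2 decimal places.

0.18

Site A: N=155, proportions 0.0323, 0.1226, 0.0129, 0.0645, 0.0065, 0.2516, 0.5097, giving 1−D = 0.6565 (working shown to 4 dp, full precision carried).
Site B: N=256, proportions 0.1523, 0.0273, 0.1992, 0.0508, 0.2656, 0.0859, 0.1133, 0.0391, 0.0664, giving 1−D = 0.8371.
Difference = |0.6565 − 0.8371| = 0.1806, i.e. 0.18 to 2 decimal places.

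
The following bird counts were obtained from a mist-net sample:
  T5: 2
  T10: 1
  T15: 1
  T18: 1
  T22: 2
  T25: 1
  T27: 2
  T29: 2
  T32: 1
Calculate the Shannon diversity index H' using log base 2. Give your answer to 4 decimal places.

Total N = 2+1+1+1+2+1+2+2+1 = 13, so the proportions are 0.153846, 0.076923, 0.076923, 0.076923, 0.153846, 0.076923, 0.153846, 0.153846, 0.076923 (working shown to 6 dp, full precision carried).
Each pᵢ log₂ pᵢ term: 0.153846×(-2.700440)=-0.415452, 0.076923×(-3.700440)=-0.284649, 0.076923×(-3.700440)=-0.284649, 0.076923×(-3.700440)=-0.284649, 0.153846×(-2.700440)=-0.415452, 0.076923×(-3.700440)=-0.284649, 0.153846×(-2.700440)=-0.415452, 0.153846×(-2.700440)=-0.415452, 0.076923×(-3.700440)=-0.284649.
Sum = -3.085055, so H' = 3.0851.

3.0851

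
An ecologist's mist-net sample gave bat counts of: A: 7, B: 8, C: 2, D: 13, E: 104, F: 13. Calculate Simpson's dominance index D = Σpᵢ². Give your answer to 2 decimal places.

Total N = 7+8+2+13+104+13 = 147, so the proportions are 0.0476, 0.0544, 0.0136, 0.0884, 0.7075, 0.0884 (working shown to 4 dp, full precision carried).
D = 0.0476² + 0.0544² + 0.0136² + 0.0884² + 0.7075² + 0.0884² = 0.0023 + 0.0030 + 0.0002 + 0.0078 + 0.5005 + 0.0078 = 0.5216.
To 2 decimal places, D = 0.52.

0.52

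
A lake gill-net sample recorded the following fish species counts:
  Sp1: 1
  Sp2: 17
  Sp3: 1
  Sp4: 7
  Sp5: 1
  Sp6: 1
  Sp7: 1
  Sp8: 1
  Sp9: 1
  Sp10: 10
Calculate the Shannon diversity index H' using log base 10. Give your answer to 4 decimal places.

Total N = 1+17+1+7+1+1+1+1+1+10 = 41, so the proportions are 0.02439, 0.414634, 0.02439, 0.170732, 0.02439, 0.02439, 0.02439, 0.02439, 0.02439, 0.243902 (working shown to 6 dp, full precision carried).
Each pᵢ log₁₀ pᵢ term: 0.02439×(-1.612784)=-0.039336, 0.414634×(-0.382335)=-0.158529, 0.02439×(-1.612784)=-0.039336, 0.170732×(-0.767686)=-0.131068, 0.02439×(-1.612784)=-0.039336, 0.02439×(-1.612784)=-0.039336, 0.02439×(-1.612784)=-0.039336, 0.02439×(-1.612784)=-0.039336, 0.02439×(-1.612784)=-0.039336, 0.243902×(-0.612784)=-0.149459.
Sum = -0.714410, so H' = 0.7144.

0.7144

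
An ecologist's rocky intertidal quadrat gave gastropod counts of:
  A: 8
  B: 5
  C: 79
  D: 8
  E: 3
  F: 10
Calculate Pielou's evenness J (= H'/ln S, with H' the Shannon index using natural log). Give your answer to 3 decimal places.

Total N = 8+5+79+8+3+10 = 113, so the proportions are 0.0708, 0.04425, 0.69912, 0.0708, 0.02655, 0.0885 (working shown to 5 dp, full precision carried).
H' = −Σ pᵢ ln pᵢ = −((-0.18747) + (-0.13796) + (-0.25024) + (-0.18747) + (-0.09634) + (-0.21458)) = 1.07406.
With S = 6 species, ln S = 1.79176, so J = 1.07406/1.79176 = 0.59944, i.e. 0.599 to 3 decimal places.

0.599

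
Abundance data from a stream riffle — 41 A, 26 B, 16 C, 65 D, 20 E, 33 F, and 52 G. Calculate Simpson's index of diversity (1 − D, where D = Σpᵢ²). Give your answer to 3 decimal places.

Total N = 41+26+16+65+20+33+52 = 253, so the proportions are 0.16206, 0.10277, 0.06324, 0.25692, 0.07905, 0.13043, 0.20553 (working shown to 5 dp, full precision carried).
D = 0.16206² + 0.10277² + 0.06324² + 0.25692² + 0.07905² + 0.13043² + 0.20553² = 0.02626 + 0.01056 + 0.00400 + 0.06601 + 0.00625 + 0.01701 + 0.04224 = 0.17234.
So 1 − D = 0.82766, i.e. 0.828 to 3 decimal places.

0.828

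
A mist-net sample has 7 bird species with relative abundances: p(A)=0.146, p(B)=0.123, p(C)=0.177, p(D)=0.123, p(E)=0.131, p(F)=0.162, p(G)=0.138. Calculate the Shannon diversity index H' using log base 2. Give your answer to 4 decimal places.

Each pᵢ log₂ pᵢ term (working shown to 6 dp, full precision carried): 0.146×(-2.775960)=-0.405290, 0.123×(-3.023270)=-0.371862, 0.177×(-2.498179)=-0.442178, 0.123×(-3.023270)=-0.371862, 0.131×(-2.932361)=-0.384139, 0.162×(-2.625934)=-0.425401, 0.138×(-2.857260)=-0.394302.
Sum = -2.795035, so H' = 2.7950.

2.7950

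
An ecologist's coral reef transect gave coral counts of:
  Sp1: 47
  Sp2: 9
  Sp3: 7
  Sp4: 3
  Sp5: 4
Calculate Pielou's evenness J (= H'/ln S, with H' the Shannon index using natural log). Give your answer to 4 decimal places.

0.6586

Total N = 47+9+7+3+4 = 70, so the proportions are 0.671429, 0.128571, 0.1, 0.042857, 0.057143 (working shown to 6 dp, full precision carried).
H' = −Σ pᵢ ln pᵢ = −((-0.267462) + (-0.263735) + (-0.230259) + (-0.134995) + (-0.163554)) = 1.060005.
With S = 5 species, ln S = 1.609438, so J = 1.060005/1.609438 = 0.658618, i.e. 0.6586 to 4 decimal places.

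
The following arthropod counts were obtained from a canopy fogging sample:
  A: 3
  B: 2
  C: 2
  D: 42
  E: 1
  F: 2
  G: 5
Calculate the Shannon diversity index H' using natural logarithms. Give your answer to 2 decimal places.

Total N = 3+2+2+42+1+2+5 = 57, so the proportions are 0.0526, 0.0351, 0.0351, 0.7368, 0.0175, 0.0351, 0.0877 (working shown to 4 dp, full precision carried).
Each pᵢ ln pᵢ term: 0.0526×(-2.9444)=-0.1550, 0.0351×(-3.3499)=-0.1175, 0.0351×(-3.3499)=-0.1175, 0.7368×(-0.3054)=-0.2250, 0.0175×(-4.0431)=-0.0709, 0.0351×(-3.3499)=-0.1175, 0.0877×(-2.4336)=-0.2135.
Sum = -1.0170, so H' = 1.02.

1.02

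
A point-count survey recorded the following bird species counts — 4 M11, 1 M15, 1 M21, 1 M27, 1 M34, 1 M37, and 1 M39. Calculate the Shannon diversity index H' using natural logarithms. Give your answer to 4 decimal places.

Total N = 4+1+1+1+1+1+1 = 10, so the proportions are 0.4, 0.1, 0.1, 0.1, 0.1, 0.1, 0.1 (working shown to 6 dp, full precision carried).
Each pᵢ ln pᵢ term: 0.4×(-0.916291)=-0.366516, 0.1×(-2.302585)=-0.230259, 0.1×(-2.302585)=-0.230259, 0.1×(-2.302585)=-0.230259, 0.1×(-2.302585)=-0.230259, 0.1×(-2.302585)=-0.230259, 0.1×(-2.302585)=-0.230259.
Sum = -1.748067, so H' = 1.7481.

1.7481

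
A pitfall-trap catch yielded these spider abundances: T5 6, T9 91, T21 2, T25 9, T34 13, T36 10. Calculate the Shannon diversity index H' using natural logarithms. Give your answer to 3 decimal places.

Total N = 6+91+2+9+13+10 = 131, so the proportions are 0.0458, 0.69466, 0.01527, 0.0687, 0.09924, 0.07634 (working shown to 5 dp, full precision carried).
Each pᵢ ln pᵢ term: 0.0458×(-3.08344)=-0.14123, 0.69466×(-0.36434)=-0.25309, 0.01527×(-4.18205)=-0.06385, 0.0687×(-2.67797)=-0.18398, 0.09924×(-2.31025)=-0.22926, 0.07634×(-2.57261)=-0.19638.
Sum = -1.06779, so H' = 1.068.

1.068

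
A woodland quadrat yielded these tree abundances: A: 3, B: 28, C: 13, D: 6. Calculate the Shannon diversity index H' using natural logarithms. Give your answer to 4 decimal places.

Total N = 3+28+13+6 = 50, so the proportions are 0.06, 0.56, 0.26, 0.12 (working shown to 6 dp, full precision carried).
Each pᵢ ln pᵢ term: 0.06×(-2.813411)=-0.168805, 0.56×(-0.579818)=-0.324698, 0.26×(-1.347074)=-0.350239, 0.12×(-2.120264)=-0.254432.
Sum = -1.098174, so H' = 1.0982.

1.0982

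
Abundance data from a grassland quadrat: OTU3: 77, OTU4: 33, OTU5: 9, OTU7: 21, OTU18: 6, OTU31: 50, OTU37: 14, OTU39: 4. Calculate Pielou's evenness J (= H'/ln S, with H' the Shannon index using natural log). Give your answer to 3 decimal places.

Total N = 77+33+9+21+6+50+14+4 = 214, so the proportions are 0.35981, 0.15421, 0.04206, 0.09813, 0.02804, 0.23364, 0.06542, 0.01869 (working shown to 5 dp, full precision carried).
H' = −Σ pᵢ ln pᵢ = −((-0.36779) + (-0.28828) + (-0.13327) + (-0.22781) + (-0.10021) + (-0.33971) + (-0.17840) + (-0.07439)) = 1.70985.
With S = 8 species, ln S = 2.07944, so J = 1.70985/2.07944 = 0.82226, i.e. 0.822 to 3 decimal places.

0.822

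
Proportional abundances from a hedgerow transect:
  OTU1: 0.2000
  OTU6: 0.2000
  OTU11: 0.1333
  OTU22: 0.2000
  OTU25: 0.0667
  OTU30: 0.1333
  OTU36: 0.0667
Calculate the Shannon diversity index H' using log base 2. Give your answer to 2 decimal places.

2.69

Each pᵢ log₂ pᵢ term (working shown to 4 dp, full precision carried): 0.2×(-2.3219)=-0.4644, 0.2×(-2.3219)=-0.4644, 0.1333×(-2.9073)=-0.3875, 0.2×(-2.3219)=-0.4644, 0.0667×(-3.9062)=-0.2605, 0.1333×(-2.9073)=-0.3875, 0.0667×(-3.9062)=-0.2605.
Sum = -2.6893, so H' = 2.69.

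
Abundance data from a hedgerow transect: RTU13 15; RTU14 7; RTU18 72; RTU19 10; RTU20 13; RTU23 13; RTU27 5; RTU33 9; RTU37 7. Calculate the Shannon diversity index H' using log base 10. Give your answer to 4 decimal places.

0.7601

Total N = 15+7+72+10+13+13+5+9+7 = 151, so the proportions are 0.099338, 0.046358, 0.476821, 0.066225, 0.086093, 0.086093, 0.033113, 0.059603, 0.046358 (working shown to 6 dp, full precision carried).
Each pᵢ log₁₀ pᵢ term: 0.099338×(-1.002886)=-0.099624, 0.046358×(-1.333879)=-0.061835, 0.476821×(-0.321644)=-0.153367, 0.066225×(-1.178977)=-0.078078, 0.086093×(-1.065034)=-0.091692, 0.086093×(-1.065034)=-0.091692, 0.033113×(-1.480007)=-0.049007, 0.059603×(-1.224734)=-0.072997, 0.046358×(-1.333879)=-0.061835.
Sum = -0.760128, so H' = 0.7601.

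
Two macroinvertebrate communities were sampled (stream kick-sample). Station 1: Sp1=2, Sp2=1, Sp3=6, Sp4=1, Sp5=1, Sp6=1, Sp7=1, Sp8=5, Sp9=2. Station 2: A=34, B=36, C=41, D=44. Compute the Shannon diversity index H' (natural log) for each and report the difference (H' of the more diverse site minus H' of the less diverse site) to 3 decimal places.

Station 1: N=20, proportions 0.1, 0.05, 0.3, 0.05, 0.05, 0.05, 0.05, 0.25, 0.1, giving H' = 1.91722 (working shown to 5 dp, full precision carried).
Station 2: N=155, proportions 0.21935, 0.23226, 0.26452, 0.28387, giving H' = 1.38108.
Difference = |1.91722 − 1.38108| = 0.53614, i.e. 0.536 to 3 decimal places.

0.536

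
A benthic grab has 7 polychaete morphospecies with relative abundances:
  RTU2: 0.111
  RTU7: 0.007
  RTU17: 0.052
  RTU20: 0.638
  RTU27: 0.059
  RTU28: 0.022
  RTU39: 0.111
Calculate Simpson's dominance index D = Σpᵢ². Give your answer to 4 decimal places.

D = 0.111² + 0.007² + 0.052² + 0.638² + 0.059² + 0.022² + 0.111² = 0.012321 + 0.000049 + 0.002704 + 0.407044 + 0.003481 + 0.000484 + 0.012321 = 0.438404 (working shown to 6 dp, full precision carried).
To 4 decimal places, D = 0.4384.

0.4384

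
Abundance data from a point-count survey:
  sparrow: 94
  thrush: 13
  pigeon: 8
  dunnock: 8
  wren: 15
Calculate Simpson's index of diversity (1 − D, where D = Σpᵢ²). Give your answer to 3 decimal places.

Total N = 94+13+8+8+15 = 138, so the proportions are 0.68116, 0.0942, 0.05797, 0.05797, 0.1087 (working shown to 5 dp, full precision carried).
D = 0.68116² + 0.0942² + 0.05797² + 0.05797² + 0.1087² = 0.46398 + 0.00887 + 0.00336 + 0.00336 + 0.01181 = 0.49139.
So 1 − D = 0.50861, i.e. 0.509 to 3 decimal places.

0.509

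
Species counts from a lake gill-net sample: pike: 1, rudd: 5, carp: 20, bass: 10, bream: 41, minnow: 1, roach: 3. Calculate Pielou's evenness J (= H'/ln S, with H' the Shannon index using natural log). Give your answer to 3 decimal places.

Total N = 1+5+20+10+41+1+3 = 81, so the proportions are 0.01235, 0.06173, 0.24691, 0.12346, 0.50617, 0.01235, 0.03704 (working shown to 5 dp, full precision carried).
H' = −Σ pᵢ ln pᵢ = −((-0.05425) + (-0.17191) + (-0.34536) + (-0.25825) + (-0.34464) + (-0.05425) + (-0.12207)) = 1.35075.
With S = 7 species, ln S = 1.94591, so J = 1.35075/1.94591 = 0.69415, i.e. 0.694 to 3 decimal places.

0.694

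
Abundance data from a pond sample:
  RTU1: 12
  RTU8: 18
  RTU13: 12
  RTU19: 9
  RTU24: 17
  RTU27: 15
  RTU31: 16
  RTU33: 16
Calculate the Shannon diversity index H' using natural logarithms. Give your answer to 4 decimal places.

Total N = 12+18+12+9+17+15+16+16 = 115, so the proportions are 0.104348, 0.156522, 0.104348, 0.078261, 0.147826, 0.130435, 0.13913, 0.13913 (working shown to 6 dp, full precision carried).
Each pᵢ ln pᵢ term: 0.104348×(-2.260025)=-0.235829, 0.156522×(-1.854560)=-0.290279, 0.104348×(-2.260025)=-0.235829, 0.078261×(-2.547708)=-0.199386, 0.147826×(-1.911719)=-0.282602, 0.130435×(-2.036882)=-0.265680, 0.13913×(-1.972343)=-0.274413, 0.13913×(-1.972343)=-0.274413.
Sum = -2.058430, so H' = 2.0584.

2.0584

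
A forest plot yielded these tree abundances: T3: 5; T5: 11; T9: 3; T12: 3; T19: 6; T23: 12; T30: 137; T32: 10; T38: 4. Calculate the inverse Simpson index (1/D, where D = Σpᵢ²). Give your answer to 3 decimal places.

1.897

Total N = 5+11+3+3+6+12+137+10+4 = 191, so the proportions are 0.026178, 0.057592, 0.015707, 0.015707, 0.031414, 0.062827, 0.717277, 0.052356, 0.020942 (working shown to 6 dp, full precision carried).
D = 0.026178² + 0.057592² + 0.015707² + 0.015707² + 0.031414² + 0.062827² + 0.717277² + 0.052356² + 0.020942² = 0.000685 + 0.003317 + 0.000247 + 0.000247 + 0.000987 + 0.003947 + 0.514487 + 0.002741 + 0.000439 = 0.527096.
So 1/D = 1.89719, i.e. 1.897 to 3 decimal places.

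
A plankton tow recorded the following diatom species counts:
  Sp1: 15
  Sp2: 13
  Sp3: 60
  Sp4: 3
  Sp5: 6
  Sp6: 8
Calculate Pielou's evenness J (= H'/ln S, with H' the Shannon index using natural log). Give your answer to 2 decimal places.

0.74

Total N = 15+13+60+3+6+8 = 105, so the proportions are 0.1429, 0.1238, 0.5714, 0.0286, 0.0571, 0.0762 (working shown to 4 dp, full precision carried).
H' = −Σ pᵢ ln pᵢ = −((-0.2780) + (-0.2586) + (-0.3198) + (-0.1016) + (-0.1636) + (-0.1962)) = 1.3177.
With S = 6 species, ln S = 1.7918, so J = 1.3177/1.7918 = 0.7354, i.e. 0.74 to 2 decimal places.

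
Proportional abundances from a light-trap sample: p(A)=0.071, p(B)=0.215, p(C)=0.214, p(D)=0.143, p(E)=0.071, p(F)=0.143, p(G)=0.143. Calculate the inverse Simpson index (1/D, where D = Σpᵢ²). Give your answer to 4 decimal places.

D = 0.071² + 0.215² + 0.214² + 0.143² + 0.071² + 0.143² + 0.143² = 0.00504100 + 0.04622500 + 0.04579600 + 0.02044900 + 0.00504100 + 0.02044900 + 0.02044900 = 0.16345000 (working shown to 8 dp, full precision carried).
So 1/D = 6.118079, i.e. 6.1181 to 4 decimal places.

6.1181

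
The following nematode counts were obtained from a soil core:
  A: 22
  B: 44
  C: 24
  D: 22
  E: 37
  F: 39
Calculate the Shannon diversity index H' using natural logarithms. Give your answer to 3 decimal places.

Total N = 22+44+24+22+37+39 = 188, so the proportions are 0.11702, 0.23404, 0.12766, 0.11702, 0.19681, 0.20745 (working shown to 5 dp, full precision carried).
Each pᵢ ln pᵢ term: 0.11702×(-2.14540)=-0.25106, 0.23404×(-1.45225)=-0.33989, 0.12766×(-2.05839)=-0.26277, 0.11702×(-2.14540)=-0.25106, 0.19681×(-1.62552)=-0.31992, 0.20745×(-1.57288)=-0.32629.
Sum = -1.75098, so H' = 1.751.

1.751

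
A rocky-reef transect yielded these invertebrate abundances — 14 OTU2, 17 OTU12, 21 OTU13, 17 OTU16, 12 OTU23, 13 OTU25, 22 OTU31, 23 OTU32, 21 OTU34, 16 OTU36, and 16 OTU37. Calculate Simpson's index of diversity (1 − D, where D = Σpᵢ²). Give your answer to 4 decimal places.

Total N = 14+17+21+17+12+13+22+23+21+16+16 = 192, so the proportions are 0.072917, 0.088542, 0.109375, 0.088542, 0.0625, 0.067708, 0.114583, 0.119792, 0.109375, 0.083333, 0.083333 (working shown to 6 dp, full precision carried).
D = 0.072917² + 0.088542² + 0.109375² + 0.088542² + 0.0625² + 0.067708² + 0.114583² + 0.119792² + 0.109375² + 0.083333² + 0.083333² = 0.005317 + 0.007840 + 0.011963 + 0.007840 + 0.003906 + 0.004584 + 0.013129 + 0.014350 + 0.011963 + 0.006944 + 0.006944 = 0.094781.
So 1 − D = 0.905219, i.e. 0.9052 to 4 decimal places.

0.9052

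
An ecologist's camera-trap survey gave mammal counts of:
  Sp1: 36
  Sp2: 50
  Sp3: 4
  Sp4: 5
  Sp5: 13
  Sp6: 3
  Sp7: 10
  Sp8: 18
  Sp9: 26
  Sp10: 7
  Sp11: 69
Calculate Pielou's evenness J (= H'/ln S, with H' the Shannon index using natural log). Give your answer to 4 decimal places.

Total N = 36+50+4+5+13+3+10+18+26+7+69 = 241, so the proportions are 0.149378, 0.207469, 0.016598, 0.020747, 0.053942, 0.012448, 0.041494, 0.074689, 0.107884, 0.029046, 0.286307 (working shown to 6 dp, full precision carried).
H' = −Σ pᵢ ln pᵢ = −((-0.284008) + (-0.326302) + (-0.068025) + (-0.080402) + (-0.157502) + (-0.054600) + (-0.132042) + (-0.193774) + (-0.240225) + (-0.102789) + (-0.358081)) = 1.997751.
With S = 11 species, ln S = 2.397895, so J = 1.997751/2.397895 = 0.833127, i.e. 0.8331 to 4 decimal places.

0.8331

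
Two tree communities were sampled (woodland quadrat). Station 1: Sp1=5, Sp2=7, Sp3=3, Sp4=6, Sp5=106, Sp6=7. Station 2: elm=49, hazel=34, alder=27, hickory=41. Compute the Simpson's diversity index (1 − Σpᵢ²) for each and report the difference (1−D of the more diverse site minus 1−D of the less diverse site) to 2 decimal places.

Station 1: N=134, proportions 0.0373, 0.0522, 0.0224, 0.0448, 0.791, 0.0522, giving 1−D = 0.3649 (working shown to 4 dp, full precision carried).
Station 2: N=151, proportions 0.3245, 0.2252, 0.1788, 0.2715, giving 1−D = 0.7383.
Difference = |0.3649 − 0.7383| = 0.3734, i.e. 0.37 to 2 decimal places.

0.37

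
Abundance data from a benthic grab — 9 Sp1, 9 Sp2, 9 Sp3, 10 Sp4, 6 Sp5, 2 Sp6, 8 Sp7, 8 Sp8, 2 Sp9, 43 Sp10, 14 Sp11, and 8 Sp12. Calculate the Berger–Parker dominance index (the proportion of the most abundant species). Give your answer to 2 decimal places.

0.34

Total N = 9+9+9+10+6+2+8+8+2+43+14+8 = 128, so the proportions are 0.0703, 0.0703, 0.0703, 0.0781, 0.0469, 0.0156, 0.0625, 0.0625, 0.0156, 0.3359, 0.1094, 0.0625 (working shown to 4 dp, full precision carried).
The largest proportion is 0.3359, i.e. d = 0.34 to 2 decimal places.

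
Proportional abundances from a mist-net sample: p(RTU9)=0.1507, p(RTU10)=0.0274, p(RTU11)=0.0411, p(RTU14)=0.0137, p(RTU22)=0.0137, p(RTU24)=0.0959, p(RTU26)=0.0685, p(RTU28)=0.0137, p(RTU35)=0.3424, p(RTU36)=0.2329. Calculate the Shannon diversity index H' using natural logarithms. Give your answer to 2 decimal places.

1.81

Each pᵢ ln pᵢ term (working shown to 4 dp, full precision carried): 0.1507×(-1.8925)=-0.2852, 0.0274×(-3.5972)=-0.0986, 0.0411×(-3.1917)=-0.1312, 0.0137×(-4.2904)=-0.0588, 0.0137×(-4.2904)=-0.0588, 0.0959×(-2.3444)=-0.2248, 0.0685×(-2.6809)=-0.1836, 0.0137×(-4.2904)=-0.0588, 0.3424×(-1.0718)=-0.3670, 0.2329×(-1.4571)=-0.3394.
Sum = -1.8061, so H' = 1.81.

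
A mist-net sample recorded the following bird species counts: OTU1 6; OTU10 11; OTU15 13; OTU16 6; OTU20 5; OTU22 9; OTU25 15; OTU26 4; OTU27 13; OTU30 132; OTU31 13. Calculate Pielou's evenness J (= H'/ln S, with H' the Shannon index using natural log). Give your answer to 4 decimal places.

0.6706

Total N = 6+11+13+6+5+9+15+4+13+132+13 = 227, so the proportions are 0.026432, 0.048458, 0.057269, 0.026432, 0.022026, 0.039648, 0.066079, 0.017621, 0.057269, 0.581498, 0.057269 (working shown to 6 dp, full precision carried).
H' = −Σ pᵢ ln pᵢ = −((-0.096031) + (-0.146685) + (-0.163789) + (-0.096031) + (-0.084042) + (-0.127971) + (-0.179531) + (-0.071166) + (-0.163789) + (-0.315258) + (-0.163789)) = 1.608082.
With S = 11 species, ln S = 2.397895, so J = 1.608082/2.397895 = 0.670622, i.e. 0.6706 to 4 decimal places.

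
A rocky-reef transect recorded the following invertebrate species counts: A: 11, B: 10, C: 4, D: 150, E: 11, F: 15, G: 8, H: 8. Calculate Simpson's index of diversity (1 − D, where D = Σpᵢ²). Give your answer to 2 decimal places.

Total N = 11+10+4+150+11+15+8+8 = 217, so the proportions are 0.0507, 0.0461, 0.0184, 0.6912, 0.0507, 0.0691, 0.0369, 0.0369 (working shown to 4 dp, full precision carried).
D = 0.0507² + 0.0461² + 0.0184² + 0.6912² + 0.0507² + 0.0691² + 0.0369² + 0.0369² = 0.0026 + 0.0021 + 0.0003 + 0.4778 + 0.0026 + 0.0048 + 0.0014 + 0.0014 = 0.4929.
So 1 − D = 0.5071, i.e. 0.51 to 2 decimal places.

0.51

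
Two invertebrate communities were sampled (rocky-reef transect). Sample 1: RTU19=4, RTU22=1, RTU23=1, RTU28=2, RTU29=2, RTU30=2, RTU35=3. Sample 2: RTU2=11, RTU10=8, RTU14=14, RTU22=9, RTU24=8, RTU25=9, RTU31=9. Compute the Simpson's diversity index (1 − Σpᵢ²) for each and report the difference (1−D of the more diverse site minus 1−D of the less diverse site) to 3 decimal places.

0.025

Sample 1: N=15, proportions 0.26667, 0.06667, 0.06667, 0.13333, 0.13333, 0.13333, 0.2, giving 1−D = 0.82667 (working shown to 5 dp, full precision carried).
Sample 2: N=68, proportions 0.16176, 0.11765, 0.20588, 0.13235, 0.11765, 0.13235, 0.13235, giving 1−D = 0.85121.
Difference = |0.82667 − 0.85121| = 0.02454, i.e. 0.025 to 3 decimal places.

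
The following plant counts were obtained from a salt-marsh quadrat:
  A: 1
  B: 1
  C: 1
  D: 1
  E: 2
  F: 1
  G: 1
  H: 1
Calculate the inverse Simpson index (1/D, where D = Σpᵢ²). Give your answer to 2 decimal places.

Total N = 1+1+1+1+2+1+1+1 = 9, so the proportions are 0.111111, 0.111111, 0.111111, 0.111111, 0.222222, 0.111111, 0.111111, 0.111111 (working shown to 6 dp, full precision carried).
D = 0.111111² + 0.111111² + 0.111111² + 0.111111² + 0.222222² + 0.111111² + 0.111111² + 0.111111² = 0.012346 + 0.012346 + 0.012346 + 0.012346 + 0.049383 + 0.012346 + 0.012346 + 0.012346 = 0.135802.
So 1/D = 7.3636, i.e. 7.36 to 2 decimal places.

7.36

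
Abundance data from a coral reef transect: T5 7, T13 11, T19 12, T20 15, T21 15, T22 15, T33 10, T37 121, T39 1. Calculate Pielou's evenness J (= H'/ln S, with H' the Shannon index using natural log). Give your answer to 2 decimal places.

0.68

Total N = 7+11+12+15+15+15+10+121+1 = 207, so the proportions are 0.0338, 0.0531, 0.058, 0.0725, 0.0725, 0.0725, 0.0483, 0.5845, 0.0048 (working shown to 4 dp, full precision carried).
H' = −Σ pᵢ ln pᵢ = −((-0.1145) + (-0.1560) + (-0.1651) + (-0.1902) + (-0.1902) + (-0.1902) + (-0.1464) + (-0.3139) + (-0.0258)) = 1.4922.
With S = 9 species, ln S = 2.1972, so J = 1.4922/2.1972 = 0.6791, i.e. 0.68 to 2 decimal places.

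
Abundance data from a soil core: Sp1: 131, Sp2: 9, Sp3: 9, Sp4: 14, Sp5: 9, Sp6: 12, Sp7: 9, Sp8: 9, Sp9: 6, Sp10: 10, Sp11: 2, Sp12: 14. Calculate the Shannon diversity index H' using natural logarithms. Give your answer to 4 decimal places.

1.7100

Total N = 131+9+9+14+9+12+9+9+6+10+2+14 = 234, so the proportions are 0.559829, 0.038462, 0.038462, 0.059829, 0.038462, 0.051282, 0.038462, 0.038462, 0.025641, 0.042735, 0.008547, 0.059829 (working shown to 6 dp, full precision carried).
Each pᵢ ln pᵢ term: 0.559829×(-0.580124)=-0.324770, 0.038462×(-3.258097)=-0.125311, 0.038462×(-3.258097)=-0.125311, 0.059829×(-2.816264)=-0.168494, 0.038462×(-3.258097)=-0.125311, 0.051282×(-2.970414)=-0.152329, 0.038462×(-3.258097)=-0.125311, 0.038462×(-3.258097)=-0.125311, 0.025641×(-3.663562)=-0.093937, 0.042735×(-3.152736)=-0.134732, 0.008547×(-4.762174)=-0.040702, 0.059829×(-2.816264)=-0.168494.
Sum = -1.710017, so H' = 1.7100.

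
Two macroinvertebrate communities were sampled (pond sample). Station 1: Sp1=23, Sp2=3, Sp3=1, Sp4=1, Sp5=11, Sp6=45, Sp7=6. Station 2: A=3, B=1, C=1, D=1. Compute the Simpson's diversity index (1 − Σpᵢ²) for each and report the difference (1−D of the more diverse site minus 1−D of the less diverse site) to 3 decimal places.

0.003

Station 1: N=90, proportions 0.25556, 0.03333, 0.01111, 0.01111, 0.12222, 0.5, 0.06667, giving 1−D = 0.66395 (working shown to 5 dp, full precision carried).
Station 2: N=6, proportions 0.5, 0.16667, 0.16667, 0.16667, giving 1−D = 0.66667.
Difference = |0.66395 − 0.66667| = 0.00272, i.e. 0.003 to 3 decimal places.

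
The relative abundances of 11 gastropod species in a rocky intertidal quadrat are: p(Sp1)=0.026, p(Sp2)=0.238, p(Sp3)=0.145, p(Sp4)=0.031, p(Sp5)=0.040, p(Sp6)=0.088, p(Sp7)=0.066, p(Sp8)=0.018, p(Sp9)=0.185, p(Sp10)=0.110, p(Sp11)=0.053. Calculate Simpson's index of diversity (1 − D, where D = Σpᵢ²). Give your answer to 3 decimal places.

0.858

D = 0.026² + 0.238² + 0.145² + 0.031² + 0.04² + 0.088² + 0.066² + 0.018² + 0.185² + 0.11² + 0.053² = 0.00068 + 0.05664 + 0.02102 + 0.00096 + 0.00160 + 0.00774 + 0.00436 + 0.00032 + 0.03422 + 0.01210 + 0.00281 = 0.14246 (working shown to 5 dp, full precision carried).
So 1 − D = 0.85754, i.e. 0.858 to 3 decimal places.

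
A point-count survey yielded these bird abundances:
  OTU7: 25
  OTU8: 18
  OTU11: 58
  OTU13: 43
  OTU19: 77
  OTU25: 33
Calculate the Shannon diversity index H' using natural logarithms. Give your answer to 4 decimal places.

1.6807

Total N = 25+18+58+43+77+33 = 254, so the proportions are 0.098425, 0.070866, 0.228346, 0.169291, 0.30315, 0.129921 (working shown to 6 dp, full precision carried).
Each pᵢ ln pᵢ term: 0.098425×(-2.318458)=-0.228195, 0.070866×(-2.646963)=-0.187580, 0.228346×(-1.476891)=-0.337243, 0.169291×(-1.776134)=-0.300684, 0.30315×(-1.193529)=-0.361818, 0.129921×(-2.040827)=-0.265147.
Sum = -1.680666, so H' = 1.6807.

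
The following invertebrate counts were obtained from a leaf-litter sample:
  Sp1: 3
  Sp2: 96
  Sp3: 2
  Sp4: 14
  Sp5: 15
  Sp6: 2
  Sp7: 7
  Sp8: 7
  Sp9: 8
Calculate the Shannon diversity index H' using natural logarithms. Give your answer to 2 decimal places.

Total N = 3+96+2+14+15+2+7+7+8 = 154, so the proportions are 0.0195, 0.6234, 0.013, 0.0909, 0.0974, 0.013, 0.0455, 0.0455, 0.0519 (working shown to 4 dp, full precision carried).
Each pᵢ ln pᵢ term: 0.0195×(-3.9383)=-0.0767, 0.6234×(-0.4726)=-0.2946, 0.013×(-4.3438)=-0.0564, 0.0909×(-2.3979)=-0.2180, 0.0974×(-2.3289)=-0.2268, 0.013×(-4.3438)=-0.0564, 0.0455×(-3.0910)=-0.1405, 0.0455×(-3.0910)=-0.1405, 0.0519×(-2.9575)=-0.1536.
Sum = -1.3636, so H' = 1.36.

1.36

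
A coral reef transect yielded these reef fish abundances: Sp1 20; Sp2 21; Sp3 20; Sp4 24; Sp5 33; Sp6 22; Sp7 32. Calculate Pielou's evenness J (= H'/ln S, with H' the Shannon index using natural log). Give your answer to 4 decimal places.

0.9891

Total N = 20+21+20+24+33+22+32 = 172, so the proportions are 0.116279, 0.122093, 0.116279, 0.139535, 0.19186, 0.127907, 0.186047 (working shown to 6 dp, full precision carried).
H' = −Σ pᵢ ln pᵢ = −((-0.250205) + (-0.256758) + (-0.250205) + (-0.274806) + (-0.316759) + (-0.263035) + (-0.312885)) = 1.924653.
With S = 7 species, ln S = 1.945910, so J = 1.924653/1.945910 = 0.989076, i.e. 0.9891 to 4 decimal places.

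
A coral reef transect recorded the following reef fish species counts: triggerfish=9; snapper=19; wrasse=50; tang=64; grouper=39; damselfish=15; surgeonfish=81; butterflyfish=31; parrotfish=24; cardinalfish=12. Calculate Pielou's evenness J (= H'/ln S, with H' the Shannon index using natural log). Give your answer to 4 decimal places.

0.9086

Total N = 9+19+50+64+39+15+81+31+24+12 = 344, so the proportions are 0.026163, 0.055233, 0.145349, 0.186047, 0.113372, 0.043605, 0.235465, 0.090116, 0.069767, 0.034884 (working shown to 6 dp, full precision carried).
H' = −Σ pᵢ ln pᵢ = −((-0.095322) + (-0.159965) + (-0.280322) + (-0.312885) + (-0.246820) + (-0.136596) + (-0.340528) + (-0.216879) + (-0.185762) + (-0.117061)) = 2.092139.
With S = 10 species, ln S = 2.302585, so J = 2.092139/2.302585 = 0.908605, i.e. 0.9086 to 4 decimal places.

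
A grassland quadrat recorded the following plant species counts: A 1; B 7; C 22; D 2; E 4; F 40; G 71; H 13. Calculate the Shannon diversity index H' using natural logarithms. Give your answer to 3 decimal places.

Total N = 1+7+22+2+4+40+71+13 = 160, so the proportions are 0.00625, 0.04375, 0.1375, 0.0125, 0.025, 0.25, 0.44375, 0.08125 (working shown to 5 dp, full precision carried).
Each pᵢ ln pᵢ term: 0.00625×(-5.07517)=-0.03172, 0.04375×(-3.12926)=-0.13691, 0.1375×(-1.98413)=-0.27282, 0.0125×(-4.38203)=-0.05478, 0.025×(-3.68888)=-0.09222, 0.25×(-1.38629)=-0.34657, 0.44375×(-0.81249)=-0.36054, 0.08125×(-2.51022)=-0.20396.
Sum = -1.49951, so H' = 1.500.

1.500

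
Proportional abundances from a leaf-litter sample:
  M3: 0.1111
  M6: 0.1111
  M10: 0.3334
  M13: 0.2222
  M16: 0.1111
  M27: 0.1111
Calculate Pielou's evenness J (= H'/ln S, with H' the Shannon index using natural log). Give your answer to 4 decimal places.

H' = −Σ pᵢ ln pᵢ = −((-0.244123) + (-0.244123) + (-0.366211) + (-0.334228) + (-0.244123) + (-0.244123)) = 1.676930 (working shown to 6 dp, full precision carried).
With S = 6 species, ln S = 1.791759, so J = 1.676930/1.791759 = 0.935912, i.e. 0.9359 to 4 decimal places.

0.9359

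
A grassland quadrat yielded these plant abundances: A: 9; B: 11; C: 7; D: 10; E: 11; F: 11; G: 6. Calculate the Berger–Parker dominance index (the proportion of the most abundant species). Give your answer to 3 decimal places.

Total N = 9+11+7+10+11+11+6 = 65, so the proportions are 0.13846, 0.16923, 0.10769, 0.15385, 0.16923, 0.16923, 0.09231 (working shown to 5 dp, full precision carried).
The largest proportion is 0.16923, i.e. d = 0.169 to 3 decimal places.

0.169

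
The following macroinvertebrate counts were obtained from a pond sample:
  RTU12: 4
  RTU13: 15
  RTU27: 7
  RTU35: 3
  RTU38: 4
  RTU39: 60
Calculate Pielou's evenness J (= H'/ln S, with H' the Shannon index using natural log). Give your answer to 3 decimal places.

Total N = 4+15+7+3+4+60 = 93, so the proportions are 0.04301, 0.16129, 0.07527, 0.03226, 0.04301, 0.64516 (working shown to 5 dp, full precision carried).
H' = −Σ pᵢ ln pᵢ = −((-0.13532) + (-0.29428) + (-0.19470) + (-0.11077) + (-0.13532) + (-0.28275)) = 1.15315.
With S = 6 species, ln S = 1.79176, so J = 1.15315/1.79176 = 0.64358, i.e. 0.644 to 3 decimal places.

0.644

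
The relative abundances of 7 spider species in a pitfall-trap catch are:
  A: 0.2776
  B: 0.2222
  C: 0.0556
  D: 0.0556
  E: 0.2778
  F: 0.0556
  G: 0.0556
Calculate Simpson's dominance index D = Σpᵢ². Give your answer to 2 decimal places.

D = 0.2776² + 0.2222² + 0.0556² + 0.0556² + 0.2778² + 0.0556² + 0.0556² = 0.0771 + 0.0494 + 0.0031 + 0.0031 + 0.0772 + 0.0031 + 0.0031 = 0.2160 (working shown to 4 dp, full precision carried).
To 2 decimal places, D = 0.22.

0.22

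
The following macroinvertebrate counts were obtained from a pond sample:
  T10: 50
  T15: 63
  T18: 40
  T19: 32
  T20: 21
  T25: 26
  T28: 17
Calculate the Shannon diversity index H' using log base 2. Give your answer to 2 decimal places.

2.68

Total N = 50+63+40+32+21+26+17 = 249, so the proportions are 0.2008, 0.253, 0.1606, 0.1285, 0.0843, 0.1044, 0.0683 (working shown to 4 dp, full precision carried).
Each pᵢ log₂ pᵢ term: 0.2008×(-2.3161)=-0.4651, 0.253×(-1.9827)=-0.5017, 0.1606×(-2.6381)=-0.4238, 0.1285×(-2.9600)=-0.3804, 0.0843×(-3.5677)=-0.3009, 0.1044×(-3.2596)=-0.3404, 0.0683×(-3.8725)=-0.2644.
Sum = -2.6766, so H' = 2.68.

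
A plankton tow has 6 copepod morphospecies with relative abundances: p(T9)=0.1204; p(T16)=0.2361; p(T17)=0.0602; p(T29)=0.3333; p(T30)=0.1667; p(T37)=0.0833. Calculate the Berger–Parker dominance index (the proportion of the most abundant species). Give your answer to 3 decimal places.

0.333

The largest proportion is 0.3333, i.e. d = 0.333 to 3 decimal places.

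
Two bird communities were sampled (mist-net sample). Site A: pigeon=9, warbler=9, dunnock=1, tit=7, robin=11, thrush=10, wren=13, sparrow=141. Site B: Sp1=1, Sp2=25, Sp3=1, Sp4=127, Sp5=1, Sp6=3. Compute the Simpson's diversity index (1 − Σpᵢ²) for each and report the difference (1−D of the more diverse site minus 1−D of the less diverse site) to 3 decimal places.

Site A: N=201, proportions 0.044776, 0.044776, 0.004975, 0.034826, 0.054726, 0.049751, 0.064677, 0.701493, giving 1−D = 0.493008 (working shown to 6 dp, full precision carried).
Site B: N=158, proportions 0.006329, 0.158228, 0.006329, 0.803797, 0.006329, 0.018987, giving 1−D = 0.328393.
Difference = |0.493008 − 0.328393| = 0.164615, i.e. 0.165 to 3 decimal places.

0.165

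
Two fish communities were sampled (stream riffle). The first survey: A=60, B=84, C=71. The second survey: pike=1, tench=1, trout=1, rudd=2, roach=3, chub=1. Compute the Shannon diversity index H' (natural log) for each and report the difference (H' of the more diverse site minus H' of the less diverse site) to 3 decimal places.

0.588

The first survey: N=215, proportions 0.27907, 0.390698, 0.330233, giving H' = 1.089245 (working shown to 6 dp, full precision carried).
The second survey: N=9, proportions 0.111111, 0.111111, 0.111111, 0.222222, 0.333333, 0.111111, giving H' = 1.676988.
Difference = |1.089245 − 1.676988| = 0.587743, i.e. 0.588 to 3 decimal places.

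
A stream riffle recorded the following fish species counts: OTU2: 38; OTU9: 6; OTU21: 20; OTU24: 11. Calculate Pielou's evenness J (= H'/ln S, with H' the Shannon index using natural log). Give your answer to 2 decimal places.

Total N = 38+6+20+11 = 75, so the proportions are 0.5067, 0.08, 0.2667, 0.1467 (working shown to 4 dp, full precision carried).
H' = −Σ pᵢ ln pᵢ = −((-0.3445) + (-0.2021) + (-0.3525) + (-0.2815)) = 1.1806.
With S = 4 species, ln S = 1.3863, so J = 1.1806/1.3863 = 0.8516, i.e. 0.85 to 2 decimal places.

0.85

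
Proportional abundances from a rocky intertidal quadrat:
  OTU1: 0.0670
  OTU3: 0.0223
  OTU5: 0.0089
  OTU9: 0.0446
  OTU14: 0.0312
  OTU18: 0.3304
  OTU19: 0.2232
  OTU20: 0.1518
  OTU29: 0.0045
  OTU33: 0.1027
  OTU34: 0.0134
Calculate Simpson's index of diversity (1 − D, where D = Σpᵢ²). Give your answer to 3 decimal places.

D = 0.067² + 0.0223² + 0.0089² + 0.0446² + 0.0312² + 0.3304² + 0.2232² + 0.1518² + 0.0045² + 0.1027² + 0.0134² = 0.00449 + 0.00050 + 0.00008 + 0.00199 + 0.00097 + 0.10916 + 0.04982 + 0.02304 + 0.00002 + 0.01055 + 0.00018 = 0.20080 (working shown to 5 dp, full precision carried).
So 1 − D = 0.79920, i.e. 0.799 to 3 decimal places.

0.799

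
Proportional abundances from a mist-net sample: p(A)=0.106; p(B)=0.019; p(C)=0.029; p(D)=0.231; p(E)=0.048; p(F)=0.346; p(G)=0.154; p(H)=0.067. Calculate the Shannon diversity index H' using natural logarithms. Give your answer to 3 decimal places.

Each pᵢ ln pᵢ term (working shown to 5 dp, full precision carried): 0.106×(-2.24432)=-0.23790, 0.019×(-3.96332)=-0.07530, 0.029×(-3.54046)=-0.10267, 0.231×(-1.46534)=-0.33849, 0.048×(-3.03655)=-0.14575, 0.346×(-1.06132)=-0.36722, 0.154×(-1.87080)=-0.28810, 0.067×(-2.70306)=-0.18111.
Sum = -1.73655, so H' = 1.737.

1.737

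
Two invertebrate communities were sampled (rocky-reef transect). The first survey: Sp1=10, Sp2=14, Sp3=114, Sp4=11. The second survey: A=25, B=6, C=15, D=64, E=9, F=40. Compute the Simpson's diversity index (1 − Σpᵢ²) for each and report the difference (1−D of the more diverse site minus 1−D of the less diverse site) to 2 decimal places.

0.34

The first survey: N=149, proportions 0.0671, 0.094, 0.7651, 0.0738, giving 1−D = 0.3958 (working shown to 4 dp, full precision carried).
The second survey: N=159, proportions 0.1572, 0.0377, 0.0943, 0.4025, 0.0566, 0.2516, giving 1−D = 0.7364.
Difference = |0.3958 − 0.7364| = 0.3406, i.e. 0.34 to 2 decimal places.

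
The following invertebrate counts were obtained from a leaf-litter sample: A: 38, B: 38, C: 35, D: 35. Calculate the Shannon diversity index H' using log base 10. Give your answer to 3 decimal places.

Total N = 38+38+35+35 = 146, so the proportions are 0.26027, 0.26027, 0.23973, 0.23973 (working shown to 5 dp, full precision carried).
Each pᵢ log₁₀ pᵢ term: 0.26027×(-0.58457)=-0.15215, 0.26027×(-0.58457)=-0.15215, 0.23973×(-0.62028)=-0.14870, 0.23973×(-0.62028)=-0.14870.
Sum = -0.60169, so H' = 0.602.

0.602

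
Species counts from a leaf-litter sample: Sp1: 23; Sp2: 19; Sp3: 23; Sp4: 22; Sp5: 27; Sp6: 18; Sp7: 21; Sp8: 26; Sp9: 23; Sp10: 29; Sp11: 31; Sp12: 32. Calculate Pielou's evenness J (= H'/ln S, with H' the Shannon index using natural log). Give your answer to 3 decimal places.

0.994

Total N = 23+19+23+22+27+18+21+26+23+29+31+32 = 294, so the proportions are 0.07823, 0.06463, 0.07823, 0.07483, 0.09184, 0.06122, 0.07143, 0.08844, 0.07823, 0.09864, 0.10544, 0.10884 (working shown to 5 dp, full precision carried).
H' = −Σ pᵢ ln pᵢ = −((-0.19934) + (-0.17702) + (-0.19934) + (-0.19400) + (-0.21928) + (-0.17101) + (-0.18850) + (-0.21450) + (-0.19934) + (-0.22848) + (-0.23720) + (-0.24140)) = 2.46941.
With S = 12 species, ln S = 2.48491, so J = 2.46941/2.48491 = 0.99377, i.e. 0.994 to 3 decimal places.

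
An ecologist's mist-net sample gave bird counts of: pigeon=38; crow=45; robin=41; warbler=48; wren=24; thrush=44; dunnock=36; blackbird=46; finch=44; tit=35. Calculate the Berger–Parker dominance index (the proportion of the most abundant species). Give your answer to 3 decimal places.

Total N = 38+45+41+48+24+44+36+46+44+35 = 401, so the proportions are 0.09476, 0.11222, 0.10224, 0.1197, 0.05985, 0.10973, 0.08978, 0.11471, 0.10973, 0.08728 (working shown to 5 dp, full precision carried).
The largest proportion is 0.1197, i.e. d = 0.120 to 3 decimal places.

0.120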